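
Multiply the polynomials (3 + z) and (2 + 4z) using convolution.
Ascending coefficients: a = [3, 1], b = [2, 4]. c[0] = 3×2 = 6; c[1] = 3×4 + 1×2 = 14; c[2] = 1×4 = 4. Result coefficients: [6, 14, 4] → 6 + 14z + 4z^2

6 + 14z + 4z^2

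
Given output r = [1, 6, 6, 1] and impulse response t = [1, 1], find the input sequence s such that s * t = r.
Deconvolve r=[1, 6, 6, 1] by t=[1, 1]. Since t[0]=1, solve forward: s[0] = r[0] / 1 = 1; s[1] = (r[1] - 1×1) / 1 = 5; s[2] = (r[2] - 5×1) / 1 = 1. So s = [1, 5, 1]. Check by forward convolution: r[0] = 1×1 = 1; r[1] = 1×1 + 5×1 = 6; r[2] = 5×1 + 1×1 = 6; r[3] = 1×1 = 1

[1, 5, 1]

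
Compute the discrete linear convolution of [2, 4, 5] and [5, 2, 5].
y[0] = 2×5 = 10; y[1] = 2×2 + 4×5 = 24; y[2] = 2×5 + 4×2 + 5×5 = 43; y[3] = 4×5 + 5×2 = 30; y[4] = 5×5 = 25

[10, 24, 43, 30, 25]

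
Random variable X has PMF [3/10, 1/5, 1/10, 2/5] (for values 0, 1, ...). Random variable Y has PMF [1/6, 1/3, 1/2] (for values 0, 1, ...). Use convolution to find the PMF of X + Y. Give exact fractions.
P(X+Y=k) = Σ_i P(X=i)·P(Y=k-i) — a convolution of [3/10, 1/5, 1/10, 2/5] and [1/6, 1/3, 1/2]. P(X+Y=0) = (3/10)×(1/6) = 1/20; P(X+Y=1) = (3/10)×(1/3) + (1/5)×(1/6) = 1/10 + 1/30 = 2/15; P(X+Y=2) = (3/10)×(1/2) + (1/5)×(1/3) + (1/10)×(1/6) = 3/20 + 1/15 + 1/60 = 7/30; P(X+Y=3) = (1/5)×(1/2) + (1/10)×(1/3) + (2/5)×(1/6) = 1/10 + 1/30 + 1/15 = 1/5; P(X+Y=4) = (1/10)×(1/2) + (2/5)×(1/3) = 1/20 + 2/15 = 11/60; P(X+Y=5) = (2/5)×(1/2) = 1/5. PMF: [1/20, 2/15, 7/30, 1/5, 11/60, 1/5] (sums to 1 ✓)

[1/20, 2/15, 7/30, 1/5, 11/60, 1/5]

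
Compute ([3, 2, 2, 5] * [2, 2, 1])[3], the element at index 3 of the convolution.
Use y[k] = Σ_i a[i]·b[k-i] at k=3. y[3] = 2×1 + 2×2 + 5×2 = 16

16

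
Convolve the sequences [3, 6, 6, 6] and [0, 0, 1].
y[0] = 3×0 = 0; y[1] = 3×0 + 6×0 = 0; y[2] = 3×1 + 6×0 + 6×0 = 3; y[3] = 6×1 + 6×0 + 6×0 = 6; y[4] = 6×1 + 6×0 = 6; y[5] = 6×1 = 6

[0, 0, 3, 6, 6, 6]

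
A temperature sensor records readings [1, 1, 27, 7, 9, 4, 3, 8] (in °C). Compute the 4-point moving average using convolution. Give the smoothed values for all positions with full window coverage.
4-point moving average kernel = [1, 1, 1, 1]. Apply in 'valid' mode (full window coverage): avg[0] = (1 + 1 + 27 + 7) / 4 = 9.0; avg[1] = (1 + 27 + 7 + 9) / 4 = 11.0; avg[2] = (27 + 7 + 9 + 4) / 4 = 11.75; avg[3] = (7 + 9 + 4 + 3) / 4 = 5.75; avg[4] = (9 + 4 + 3 + 8) / 4 = 6.0. Smoothed values: [9.0, 11.0, 11.75, 5.75, 6.0]

[9.0, 11.0, 11.75, 5.75, 6.0]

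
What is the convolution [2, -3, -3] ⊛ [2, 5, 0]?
y[0] = 2×2 = 4; y[1] = 2×5 + -3×2 = 4; y[2] = 2×0 + -3×5 + -3×2 = -21; y[3] = -3×0 + -3×5 = -15; y[4] = -3×0 = 0

[4, 4, -21, -15, 0]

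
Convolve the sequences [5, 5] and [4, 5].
y[0] = 5×4 = 20; y[1] = 5×5 + 5×4 = 45; y[2] = 5×5 = 25

[20, 45, 25]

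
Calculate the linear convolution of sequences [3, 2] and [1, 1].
y[0] = 3×1 = 3; y[1] = 3×1 + 2×1 = 5; y[2] = 2×1 = 2

[3, 5, 2]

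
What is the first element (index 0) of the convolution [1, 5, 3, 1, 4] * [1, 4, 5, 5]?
Use y[k] = Σ_i a[i]·b[k-i] at k=0. y[0] = 1×1 = 1

1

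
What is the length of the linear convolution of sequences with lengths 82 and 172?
Linear/full convolution length: m + n - 1 = 82 + 172 - 1 = 253

253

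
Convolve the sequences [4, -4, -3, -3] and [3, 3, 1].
y[0] = 4×3 = 12; y[1] = 4×3 + -4×3 = 0; y[2] = 4×1 + -4×3 + -3×3 = -17; y[3] = -4×1 + -3×3 + -3×3 = -22; y[4] = -3×1 + -3×3 = -12; y[5] = -3×1 = -3

[12, 0, -17, -22, -12, -3]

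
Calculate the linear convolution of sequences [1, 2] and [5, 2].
y[0] = 1×5 = 5; y[1] = 1×2 + 2×5 = 12; y[2] = 2×2 = 4

[5, 12, 4]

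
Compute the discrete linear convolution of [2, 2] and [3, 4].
y[0] = 2×3 = 6; y[1] = 2×4 + 2×3 = 14; y[2] = 2×4 = 8

[6, 14, 8]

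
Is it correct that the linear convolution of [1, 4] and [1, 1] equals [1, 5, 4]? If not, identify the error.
Recompute linear convolution of [1, 4] and [1, 1]: y[0] = 1×1 = 1; y[1] = 1×1 + 4×1 = 5; y[2] = 4×1 = 4 → [1, 5, 4]. Given [1, 5, 4] matches, so answer: Yes

Yes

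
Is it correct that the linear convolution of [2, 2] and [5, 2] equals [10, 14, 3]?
Recompute linear convolution of [2, 2] and [5, 2]: y[0] = 2×5 = 10; y[1] = 2×2 + 2×5 = 14; y[2] = 2×2 = 4 → [10, 14, 4]. Compare to given [10, 14, 3]: they differ at index 2: given 3, correct 4, so answer: No

No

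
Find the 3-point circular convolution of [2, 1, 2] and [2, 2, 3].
Use y[k] = Σ_j x[j]·h[(k-j) mod 3]. y[0] = 2×2 + 1×3 + 2×2 = 11; y[1] = 2×2 + 1×2 + 2×3 = 12; y[2] = 2×3 + 1×2 + 2×2 = 12. Result: [11, 12, 12]

[11, 12, 12]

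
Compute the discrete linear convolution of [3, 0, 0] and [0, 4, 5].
y[0] = 3×0 = 0; y[1] = 3×4 + 0×0 = 12; y[2] = 3×5 + 0×4 + 0×0 = 15; y[3] = 0×5 + 0×4 = 0; y[4] = 0×5 = 0

[0, 12, 15, 0, 0]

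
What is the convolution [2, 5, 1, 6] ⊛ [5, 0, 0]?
y[0] = 2×5 = 10; y[1] = 2×0 + 5×5 = 25; y[2] = 2×0 + 5×0 + 1×5 = 5; y[3] = 5×0 + 1×0 + 6×5 = 30; y[4] = 1×0 + 6×0 = 0; y[5] = 6×0 = 0

[10, 25, 5, 30, 0, 0]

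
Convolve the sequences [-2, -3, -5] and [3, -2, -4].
y[0] = -2×3 = -6; y[1] = -2×-2 + -3×3 = -5; y[2] = -2×-4 + -3×-2 + -5×3 = -1; y[3] = -3×-4 + -5×-2 = 22; y[4] = -5×-4 = 20

[-6, -5, -1, 22, 20]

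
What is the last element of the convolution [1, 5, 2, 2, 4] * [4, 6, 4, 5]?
Use y[k] = Σ_i a[i]·b[k-i] at k=7. y[7] = 4×5 = 20

20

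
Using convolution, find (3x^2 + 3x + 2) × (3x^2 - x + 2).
Ascending coefficients: a = [2, 3, 3], b = [2, -1, 3]. c[0] = 2×2 = 4; c[1] = 2×-1 + 3×2 = 4; c[2] = 2×3 + 3×-1 + 3×2 = 9; c[3] = 3×3 + 3×-1 = 6; c[4] = 3×3 = 9. Result coefficients: [4, 4, 9, 6, 9] → 9x^4 + 6x^3 + 9x^2 + 4x + 4

9x^4 + 6x^3 + 9x^2 + 4x + 4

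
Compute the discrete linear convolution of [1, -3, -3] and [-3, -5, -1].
y[0] = 1×-3 = -3; y[1] = 1×-5 + -3×-3 = 4; y[2] = 1×-1 + -3×-5 + -3×-3 = 23; y[3] = -3×-1 + -3×-5 = 18; y[4] = -3×-1 = 3

[-3, 4, 23, 18, 3]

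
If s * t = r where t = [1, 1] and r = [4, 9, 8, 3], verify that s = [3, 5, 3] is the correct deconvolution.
Forward-compute [3, 5, 3] * [1, 1]: r[0] = 3×1 = 3; r[1] = 3×1 + 5×1 = 8; r[2] = 5×1 + 3×1 = 8; r[3] = 3×1 = 3 → [3, 8, 8, 3]. Does not match given r = [4, 9, 8, 3].

Not verified. [3, 5, 3] * [1, 1] = [3, 8, 8, 3], which differs from [4, 9, 8, 3] at index 0.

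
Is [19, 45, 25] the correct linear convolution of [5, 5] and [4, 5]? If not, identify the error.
Recompute linear convolution of [5, 5] and [4, 5]: y[0] = 5×4 = 20; y[1] = 5×5 + 5×4 = 45; y[2] = 5×5 = 25 → [20, 45, 25]. Compare to given [19, 45, 25]: they differ at index 0: given 19, correct 20, so answer: No

No. Error at index 0: given 19, correct 20.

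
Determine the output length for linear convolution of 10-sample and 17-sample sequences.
Linear/full convolution length: m + n - 1 = 10 + 17 - 1 = 26

26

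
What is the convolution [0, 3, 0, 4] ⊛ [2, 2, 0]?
y[0] = 0×2 = 0; y[1] = 0×2 + 3×2 = 6; y[2] = 0×0 + 3×2 + 0×2 = 6; y[3] = 3×0 + 0×2 + 4×2 = 8; y[4] = 0×0 + 4×2 = 8; y[5] = 4×0 = 0

[0, 6, 6, 8, 8, 0]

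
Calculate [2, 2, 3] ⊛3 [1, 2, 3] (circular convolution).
Use y[k] = Σ_j s[j]·t[(k-j) mod 3]. y[0] = 2×1 + 2×3 + 3×2 = 14; y[1] = 2×2 + 2×1 + 3×3 = 15; y[2] = 2×3 + 2×2 + 3×1 = 13. Result: [14, 15, 13]

[14, 15, 13]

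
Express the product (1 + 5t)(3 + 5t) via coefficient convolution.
Ascending coefficients: a = [1, 5], b = [3, 5]. c[0] = 1×3 = 3; c[1] = 1×5 + 5×3 = 20; c[2] = 5×5 = 25. Result coefficients: [3, 20, 25] → 3 + 20t + 25t^2

3 + 20t + 25t^2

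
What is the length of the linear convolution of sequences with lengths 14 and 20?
Linear/full convolution length: m + n - 1 = 14 + 20 - 1 = 33

33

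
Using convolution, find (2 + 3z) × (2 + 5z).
Ascending coefficients: a = [2, 3], b = [2, 5]. c[0] = 2×2 = 4; c[1] = 2×5 + 3×2 = 16; c[2] = 3×5 = 15. Result coefficients: [4, 16, 15] → 4 + 16z + 15z^2

4 + 16z + 15z^2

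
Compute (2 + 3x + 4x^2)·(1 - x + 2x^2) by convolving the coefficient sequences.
Ascending coefficients: a = [2, 3, 4], b = [1, -1, 2]. c[0] = 2×1 = 2; c[1] = 2×-1 + 3×1 = 1; c[2] = 2×2 + 3×-1 + 4×1 = 5; c[3] = 3×2 + 4×-1 = 2; c[4] = 4×2 = 8. Result coefficients: [2, 1, 5, 2, 8] → 2 + x + 5x^2 + 2x^3 + 8x^4

2 + x + 5x^2 + 2x^3 + 8x^4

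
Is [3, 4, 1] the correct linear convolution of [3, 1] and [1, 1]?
Recompute linear convolution of [3, 1] and [1, 1]: y[0] = 3×1 = 3; y[1] = 3×1 + 1×1 = 4; y[2] = 1×1 = 1 → [3, 4, 1]. Given [3, 4, 1] matches, so answer: Yes

Yes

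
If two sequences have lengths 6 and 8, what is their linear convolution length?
Linear/full convolution length: m + n - 1 = 6 + 8 - 1 = 13

13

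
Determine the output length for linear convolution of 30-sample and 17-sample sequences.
Linear/full convolution length: m + n - 1 = 30 + 17 - 1 = 46

46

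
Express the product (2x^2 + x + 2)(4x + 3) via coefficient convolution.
Ascending coefficients: a = [2, 1, 2], b = [3, 4]. c[0] = 2×3 = 6; c[1] = 2×4 + 1×3 = 11; c[2] = 1×4 + 2×3 = 10; c[3] = 2×4 = 8. Result coefficients: [6, 11, 10, 8] → 8x^3 + 10x^2 + 11x + 6

8x^3 + 10x^2 + 11x + 6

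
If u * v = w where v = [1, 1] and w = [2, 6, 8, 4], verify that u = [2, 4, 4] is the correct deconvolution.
Forward-compute [2, 4, 4] * [1, 1]: w[0] = 2×1 = 2; w[1] = 2×1 + 4×1 = 6; w[2] = 4×1 + 4×1 = 8; w[3] = 4×1 = 4 → [2, 6, 8, 4]. Matches given w = [2, 6, 8, 4], so verified.

Verified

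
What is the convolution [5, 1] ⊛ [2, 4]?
y[0] = 5×2 = 10; y[1] = 5×4 + 1×2 = 22; y[2] = 1×4 = 4

[10, 22, 4]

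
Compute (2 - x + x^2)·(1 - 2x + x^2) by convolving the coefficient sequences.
Ascending coefficients: a = [2, -1, 1], b = [1, -2, 1]. c[0] = 2×1 = 2; c[1] = 2×-2 + -1×1 = -5; c[2] = 2×1 + -1×-2 + 1×1 = 5; c[3] = -1×1 + 1×-2 = -3; c[4] = 1×1 = 1. Result coefficients: [2, -5, 5, -3, 1] → 2 - 5x + 5x^2 - 3x^3 + x^4

2 - 5x + 5x^2 - 3x^3 + x^4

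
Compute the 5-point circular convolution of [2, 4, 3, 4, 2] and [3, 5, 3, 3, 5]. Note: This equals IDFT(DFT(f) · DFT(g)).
Either evaluate y[k] = Σ_j f[j]·g[(k-j) mod 5] directly, or use IDFT(DFT(f) · DFT(g)). y[0] = 2×3 + 4×5 + 3×3 + 4×3 + 2×5 = 57; y[1] = 2×5 + 4×3 + 3×5 + 4×3 + 2×3 = 55; y[2] = 2×3 + 4×5 + 3×3 + 4×5 + 2×3 = 61; y[3] = 2×3 + 4×3 + 3×5 + 4×3 + 2×5 = 55; y[4] = 2×5 + 4×3 + 3×3 + 4×5 + 2×3 = 57. Result: [57, 55, 61, 55, 57]

[57, 55, 61, 55, 57]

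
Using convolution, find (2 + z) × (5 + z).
Ascending coefficients: a = [2, 1], b = [5, 1]. c[0] = 2×5 = 10; c[1] = 2×1 + 1×5 = 7; c[2] = 1×1 = 1. Result coefficients: [10, 7, 1] → 10 + 7z + z^2

10 + 7z + z^2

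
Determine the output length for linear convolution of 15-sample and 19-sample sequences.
Linear/full convolution length: m + n - 1 = 15 + 19 - 1 = 33

33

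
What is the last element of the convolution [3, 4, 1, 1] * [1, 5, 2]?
Use y[k] = Σ_i a[i]·b[k-i] at k=5. y[5] = 1×2 = 2

2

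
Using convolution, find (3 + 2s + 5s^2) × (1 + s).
Ascending coefficients: a = [3, 2, 5], b = [1, 1]. c[0] = 3×1 = 3; c[1] = 3×1 + 2×1 = 5; c[2] = 2×1 + 5×1 = 7; c[3] = 5×1 = 5. Result coefficients: [3, 5, 7, 5] → 3 + 5s + 7s^2 + 5s^3

3 + 5s + 7s^2 + 5s^3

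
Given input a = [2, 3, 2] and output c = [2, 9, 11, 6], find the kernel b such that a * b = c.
Output length 4 = len(a) + len(b) - 1 ⇒ len(b) = 2. Solve b forward using b[k] = (c[k] - Σ_{i≥1} a[i]·b[k-i]) / a[0]: b[0] = c[0] / a[0] = 2 / 2 = 1; b[1] = (c[1] - 3×1) / a[0] = (9 - 3×1) / 2 = 3. So b = [1, 3]. Forward-check [2, 3, 2] * [1, 3]: c[0] = 2×1 = 2; c[1] = 2×3 + 3×1 = 9; c[2] = 3×3 + 2×1 = 11; c[3] = 2×3 = 6 → [2, 9, 11, 6] ✓

[1, 3]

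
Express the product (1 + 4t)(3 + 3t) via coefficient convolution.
Ascending coefficients: a = [1, 4], b = [3, 3]. c[0] = 1×3 = 3; c[1] = 1×3 + 4×3 = 15; c[2] = 4×3 = 12. Result coefficients: [3, 15, 12] → 3 + 15t + 12t^2

3 + 15t + 12t^2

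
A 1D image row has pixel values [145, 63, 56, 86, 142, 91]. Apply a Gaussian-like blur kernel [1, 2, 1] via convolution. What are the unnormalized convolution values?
Convolve image row [145, 63, 56, 86, 142, 91] with kernel [1, 2, 1]: y[0] = 145×1 = 145; y[1] = 145×2 + 63×1 = 353; y[2] = 145×1 + 63×2 + 56×1 = 327; y[3] = 63×1 + 56×2 + 86×1 = 261; y[4] = 56×1 + 86×2 + 142×1 = 370; y[5] = 86×1 + 142×2 + 91×1 = 461; y[6] = 142×1 + 91×2 = 324; y[7] = 91×1 = 91 → [145, 353, 327, 261, 370, 461, 324, 91]. Normalization factor = sum(kernel) = 4.

[145, 353, 327, 261, 370, 461, 324, 91]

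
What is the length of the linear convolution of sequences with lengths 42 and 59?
Linear/full convolution length: m + n - 1 = 42 + 59 - 1 = 100

100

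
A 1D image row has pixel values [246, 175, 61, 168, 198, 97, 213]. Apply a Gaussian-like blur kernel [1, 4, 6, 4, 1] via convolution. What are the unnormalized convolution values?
Convolve image row [246, 175, 61, 168, 198, 97, 213] with kernel [1, 4, 6, 4, 1]: y[0] = 246×1 = 246; y[1] = 246×4 + 175×1 = 1159; y[2] = 246×6 + 175×4 + 61×1 = 2237; y[3] = 246×4 + 175×6 + 61×4 + 168×1 = 2446; y[4] = 246×1 + 175×4 + 61×6 + 168×4 + 198×1 = 2182; y[5] = 175×1 + 61×4 + 168×6 + 198×4 + 97×1 = 2316; y[6] = 61×1 + 168×4 + 198×6 + 97×4 + 213×1 = 2522; y[7] = 168×1 + 198×4 + 97×6 + 213×4 = 2394; y[8] = 198×1 + 97×4 + 213×6 = 1864; y[9] = 97×1 + 213×4 = 949; y[10] = 213×1 = 213 → [246, 1159, 2237, 2446, 2182, 2316, 2522, 2394, 1864, 949, 213]. Normalization factor = sum(kernel) = 16.

[246, 1159, 2237, 2446, 2182, 2316, 2522, 2394, 1864, 949, 213]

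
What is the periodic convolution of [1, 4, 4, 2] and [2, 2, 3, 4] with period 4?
Use y[k] = Σ_j s[j]·t[(k-j) mod 4]. y[0] = 1×2 + 4×4 + 4×3 + 2×2 = 34; y[1] = 1×2 + 4×2 + 4×4 + 2×3 = 32; y[2] = 1×3 + 4×2 + 4×2 + 2×4 = 27; y[3] = 1×4 + 4×3 + 4×2 + 2×2 = 28. Result: [34, 32, 27, 28]

[34, 32, 27, 28]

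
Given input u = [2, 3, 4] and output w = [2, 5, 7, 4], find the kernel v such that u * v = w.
Output length 4 = len(u) + len(v) - 1 ⇒ len(v) = 2. Solve v forward using v[k] = (w[k] - Σ_{i≥1} u[i]·v[k-i]) / u[0]: v[0] = w[0] / u[0] = 2 / 2 = 1; v[1] = (w[1] - 3×1) / u[0] = (5 - 3×1) / 2 = 1. So v = [1, 1]. Forward-check [2, 3, 4] * [1, 1]: w[0] = 2×1 = 2; w[1] = 2×1 + 3×1 = 5; w[2] = 3×1 + 4×1 = 7; w[3] = 4×1 = 4 → [2, 5, 7, 4] ✓

[1, 1]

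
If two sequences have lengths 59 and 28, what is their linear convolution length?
Linear/full convolution length: m + n - 1 = 59 + 28 - 1 = 86

86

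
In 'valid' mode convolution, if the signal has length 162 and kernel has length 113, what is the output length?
'Valid' mode counts only positions where the kernel fully overlaps the signal: m - n + 1 = 162 - 113 + 1 = 50

50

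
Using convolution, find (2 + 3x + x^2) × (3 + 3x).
Ascending coefficients: a = [2, 3, 1], b = [3, 3]. c[0] = 2×3 = 6; c[1] = 2×3 + 3×3 = 15; c[2] = 3×3 + 1×3 = 12; c[3] = 1×3 = 3. Result coefficients: [6, 15, 12, 3] → 6 + 15x + 12x^2 + 3x^3

6 + 15x + 12x^2 + 3x^3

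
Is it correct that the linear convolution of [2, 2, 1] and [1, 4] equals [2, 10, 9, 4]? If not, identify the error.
Recompute linear convolution of [2, 2, 1] and [1, 4]: y[0] = 2×1 = 2; y[1] = 2×4 + 2×1 = 10; y[2] = 2×4 + 1×1 = 9; y[3] = 1×4 = 4 → [2, 10, 9, 4]. Given [2, 10, 9, 4] matches, so answer: Yes

Yes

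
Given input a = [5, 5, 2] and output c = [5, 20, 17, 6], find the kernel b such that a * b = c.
Output length 4 = len(a) + len(b) - 1 ⇒ len(b) = 2. Solve b forward using b[k] = (c[k] - Σ_{i≥1} a[i]·b[k-i]) / a[0]: b[0] = c[0] / a[0] = 5 / 5 = 1; b[1] = (c[1] - 5×1) / a[0] = (20 - 5×1) / 5 = 3. So b = [1, 3]. Forward-check [5, 5, 2] * [1, 3]: c[0] = 5×1 = 5; c[1] = 5×3 + 5×1 = 20; c[2] = 5×3 + 2×1 = 17; c[3] = 2×3 = 6 → [5, 20, 17, 6] ✓

[1, 3]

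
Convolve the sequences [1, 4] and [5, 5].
y[0] = 1×5 = 5; y[1] = 1×5 + 4×5 = 25; y[2] = 4×5 = 20

[5, 25, 20]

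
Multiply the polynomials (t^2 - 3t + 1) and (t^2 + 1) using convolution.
Ascending coefficients: a = [1, -3, 1], b = [1, 0, 1]. c[0] = 1×1 = 1; c[1] = 1×0 + -3×1 = -3; c[2] = 1×1 + -3×0 + 1×1 = 2; c[3] = -3×1 + 1×0 = -3; c[4] = 1×1 = 1. Result coefficients: [1, -3, 2, -3, 1] → t^4 - 3t^3 + 2t^2 - 3t + 1

t^4 - 3t^3 + 2t^2 - 3t + 1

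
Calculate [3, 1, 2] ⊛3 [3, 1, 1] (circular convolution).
Use y[k] = Σ_j s[j]·t[(k-j) mod 3]. y[0] = 3×3 + 1×1 + 2×1 = 12; y[1] = 3×1 + 1×3 + 2×1 = 8; y[2] = 3×1 + 1×1 + 2×3 = 10. Result: [12, 8, 10]

[12, 8, 10]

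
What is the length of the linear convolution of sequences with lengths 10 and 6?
Linear/full convolution length: m + n - 1 = 10 + 6 - 1 = 15

15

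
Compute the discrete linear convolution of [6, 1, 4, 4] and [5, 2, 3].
y[0] = 6×5 = 30; y[1] = 6×2 + 1×5 = 17; y[2] = 6×3 + 1×2 + 4×5 = 40; y[3] = 1×3 + 4×2 + 4×5 = 31; y[4] = 4×3 + 4×2 = 20; y[5] = 4×3 = 12

[30, 17, 40, 31, 20, 12]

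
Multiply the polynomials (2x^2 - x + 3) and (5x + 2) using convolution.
Ascending coefficients: a = [3, -1, 2], b = [2, 5]. c[0] = 3×2 = 6; c[1] = 3×5 + -1×2 = 13; c[2] = -1×5 + 2×2 = -1; c[3] = 2×5 = 10. Result coefficients: [6, 13, -1, 10] → 10x^3 - x^2 + 13x + 6

10x^3 - x^2 + 13x + 6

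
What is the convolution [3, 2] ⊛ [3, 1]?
y[0] = 3×3 = 9; y[1] = 3×1 + 2×3 = 9; y[2] = 2×1 = 2

[9, 9, 2]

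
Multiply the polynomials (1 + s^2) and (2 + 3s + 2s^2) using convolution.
Ascending coefficients: a = [1, 0, 1], b = [2, 3, 2]. c[0] = 1×2 = 2; c[1] = 1×3 + 0×2 = 3; c[2] = 1×2 + 0×3 + 1×2 = 4; c[3] = 0×2 + 1×3 = 3; c[4] = 1×2 = 2. Result coefficients: [2, 3, 4, 3, 2] → 2 + 3s + 4s^2 + 3s^3 + 2s^4

2 + 3s + 4s^2 + 3s^3 + 2s^4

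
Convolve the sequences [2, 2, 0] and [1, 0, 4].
y[0] = 2×1 = 2; y[1] = 2×0 + 2×1 = 2; y[2] = 2×4 + 2×0 + 0×1 = 8; y[3] = 2×4 + 0×0 = 8; y[4] = 0×4 = 0

[2, 2, 8, 8, 0]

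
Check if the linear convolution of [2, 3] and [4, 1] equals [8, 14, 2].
Recompute linear convolution of [2, 3] and [4, 1]: y[0] = 2×4 = 8; y[1] = 2×1 + 3×4 = 14; y[2] = 3×1 = 3 → [8, 14, 3]. Compare to given [8, 14, 2]: they differ at index 2: given 2, correct 3, so answer: No

No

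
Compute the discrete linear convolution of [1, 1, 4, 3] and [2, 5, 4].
y[0] = 1×2 = 2; y[1] = 1×5 + 1×2 = 7; y[2] = 1×4 + 1×5 + 4×2 = 17; y[3] = 1×4 + 4×5 + 3×2 = 30; y[4] = 4×4 + 3×5 = 31; y[5] = 3×4 = 12

[2, 7, 17, 30, 31, 12]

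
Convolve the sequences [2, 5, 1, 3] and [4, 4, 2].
y[0] = 2×4 = 8; y[1] = 2×4 + 5×4 = 28; y[2] = 2×2 + 5×4 + 1×4 = 28; y[3] = 5×2 + 1×4 + 3×4 = 26; y[4] = 1×2 + 3×4 = 14; y[5] = 3×2 = 6

[8, 28, 28, 26, 14, 6]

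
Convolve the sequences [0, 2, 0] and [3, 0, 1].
y[0] = 0×3 = 0; y[1] = 0×0 + 2×3 = 6; y[2] = 0×1 + 2×0 + 0×3 = 0; y[3] = 2×1 + 0×0 = 2; y[4] = 0×1 = 0

[0, 6, 0, 2, 0]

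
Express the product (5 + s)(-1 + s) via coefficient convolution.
Ascending coefficients: a = [5, 1], b = [-1, 1]. c[0] = 5×-1 = -5; c[1] = 5×1 + 1×-1 = 4; c[2] = 1×1 = 1. Result coefficients: [-5, 4, 1] → -5 + 4s + s^2

-5 + 4s + s^2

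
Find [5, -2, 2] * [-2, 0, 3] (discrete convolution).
y[0] = 5×-2 = -10; y[1] = 5×0 + -2×-2 = 4; y[2] = 5×3 + -2×0 + 2×-2 = 11; y[3] = -2×3 + 2×0 = -6; y[4] = 2×3 = 6

[-10, 4, 11, -6, 6]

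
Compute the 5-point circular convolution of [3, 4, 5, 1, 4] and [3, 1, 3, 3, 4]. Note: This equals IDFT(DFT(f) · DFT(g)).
Either evaluate y[k] = Σ_j f[j]·g[(k-j) mod 5] directly, or use IDFT(DFT(f) · DFT(g)). y[0] = 3×3 + 4×4 + 5×3 + 1×3 + 4×1 = 47; y[1] = 3×1 + 4×3 + 5×4 + 1×3 + 4×3 = 50; y[2] = 3×3 + 4×1 + 5×3 + 1×4 + 4×3 = 44; y[3] = 3×3 + 4×3 + 5×1 + 1×3 + 4×4 = 45; y[4] = 3×4 + 4×3 + 5×3 + 1×1 + 4×3 = 52. Result: [47, 50, 44, 45, 52]

[47, 50, 44, 45, 52]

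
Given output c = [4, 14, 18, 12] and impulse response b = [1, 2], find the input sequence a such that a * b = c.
Deconvolve c=[4, 14, 18, 12] by b=[1, 2]. Since b[0]=1, solve forward: a[0] = c[0] / 1 = 4; a[1] = (c[1] - 4×2) / 1 = 6; a[2] = (c[2] - 6×2) / 1 = 6. So a = [4, 6, 6]. Check by forward convolution: c[0] = 4×1 = 4; c[1] = 4×2 + 6×1 = 14; c[2] = 6×2 + 6×1 = 18; c[3] = 6×2 = 12

[4, 6, 6]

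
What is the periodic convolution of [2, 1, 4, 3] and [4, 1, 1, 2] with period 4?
Use y[k] = Σ_j f[j]·g[(k-j) mod 4]. y[0] = 2×4 + 1×2 + 4×1 + 3×1 = 17; y[1] = 2×1 + 1×4 + 4×2 + 3×1 = 17; y[2] = 2×1 + 1×1 + 4×4 + 3×2 = 25; y[3] = 2×2 + 1×1 + 4×1 + 3×4 = 21. Result: [17, 17, 25, 21]

[17, 17, 25, 21]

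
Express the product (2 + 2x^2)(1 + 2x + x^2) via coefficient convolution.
Ascending coefficients: a = [2, 0, 2], b = [1, 2, 1]. c[0] = 2×1 = 2; c[1] = 2×2 + 0×1 = 4; c[2] = 2×1 + 0×2 + 2×1 = 4; c[3] = 0×1 + 2×2 = 4; c[4] = 2×1 = 2. Result coefficients: [2, 4, 4, 4, 2] → 2 + 4x + 4x^2 + 4x^3 + 2x^4

2 + 4x + 4x^2 + 4x^3 + 2x^4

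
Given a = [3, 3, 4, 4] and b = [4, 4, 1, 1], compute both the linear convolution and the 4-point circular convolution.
Linear: y_lin[0] = 3×4 = 12; y_lin[1] = 3×4 + 3×4 = 24; y_lin[2] = 3×1 + 3×4 + 4×4 = 31; y_lin[3] = 3×1 + 3×1 + 4×4 + 4×4 = 38; y_lin[4] = 3×1 + 4×1 + 4×4 = 23; y_lin[5] = 4×1 + 4×1 = 8; y_lin[6] = 4×1 = 4 → [12, 24, 31, 38, 23, 8, 4]. Circular (length 4): y[0] = 3×4 + 3×1 + 4×1 + 4×4 = 35; y[1] = 3×4 + 3×4 + 4×1 + 4×1 = 32; y[2] = 3×1 + 3×4 + 4×4 + 4×1 = 35; y[3] = 3×1 + 3×1 + 4×4 + 4×4 = 38 → [35, 32, 35, 38]

Linear: [12, 24, 31, 38, 23, 8, 4], Circular: [35, 32, 35, 38]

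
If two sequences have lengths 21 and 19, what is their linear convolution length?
Linear/full convolution length: m + n - 1 = 21 + 19 - 1 = 39

39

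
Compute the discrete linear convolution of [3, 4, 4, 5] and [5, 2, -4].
y[0] = 3×5 = 15; y[1] = 3×2 + 4×5 = 26; y[2] = 3×-4 + 4×2 + 4×5 = 16; y[3] = 4×-4 + 4×2 + 5×5 = 17; y[4] = 4×-4 + 5×2 = -6; y[5] = 5×-4 = -20

[15, 26, 16, 17, -6, -20]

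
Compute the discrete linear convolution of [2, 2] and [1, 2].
y[0] = 2×1 = 2; y[1] = 2×2 + 2×1 = 6; y[2] = 2×2 = 4

[2, 6, 4]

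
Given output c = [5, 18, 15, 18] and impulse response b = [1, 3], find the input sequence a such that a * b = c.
Deconvolve c=[5, 18, 15, 18] by b=[1, 3]. Since b[0]=1, solve forward: a[0] = c[0] / 1 = 5; a[1] = (c[1] - 5×3) / 1 = 3; a[2] = (c[2] - 3×3) / 1 = 6. So a = [5, 3, 6]. Check by forward convolution: c[0] = 5×1 = 5; c[1] = 5×3 + 3×1 = 18; c[2] = 3×3 + 6×1 = 15; c[3] = 6×3 = 18

[5, 3, 6]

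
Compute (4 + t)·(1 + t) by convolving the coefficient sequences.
Ascending coefficients: a = [4, 1], b = [1, 1]. c[0] = 4×1 = 4; c[1] = 4×1 + 1×1 = 5; c[2] = 1×1 = 1. Result coefficients: [4, 5, 1] → 4 + 5t + t^2

4 + 5t + t^2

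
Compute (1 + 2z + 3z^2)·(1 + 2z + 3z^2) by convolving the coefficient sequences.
Ascending coefficients: a = [1, 2, 3], b = [1, 2, 3]. c[0] = 1×1 = 1; c[1] = 1×2 + 2×1 = 4; c[2] = 1×3 + 2×2 + 3×1 = 10; c[3] = 2×3 + 3×2 = 12; c[4] = 3×3 = 9. Result coefficients: [1, 4, 10, 12, 9] → 1 + 4z + 10z^2 + 12z^3 + 9z^4

1 + 4z + 10z^2 + 12z^3 + 9z^4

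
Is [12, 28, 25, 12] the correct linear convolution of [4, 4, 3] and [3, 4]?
Recompute linear convolution of [4, 4, 3] and [3, 4]: y[0] = 4×3 = 12; y[1] = 4×4 + 4×3 = 28; y[2] = 4×4 + 3×3 = 25; y[3] = 3×4 = 12 → [12, 28, 25, 12]. Given [12, 28, 25, 12] matches, so answer: Yes

Yes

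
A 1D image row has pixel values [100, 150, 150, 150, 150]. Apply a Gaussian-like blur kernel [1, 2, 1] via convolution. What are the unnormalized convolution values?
Convolve image row [100, 150, 150, 150, 150] with kernel [1, 2, 1]: y[0] = 100×1 = 100; y[1] = 100×2 + 150×1 = 350; y[2] = 100×1 + 150×2 + 150×1 = 550; y[3] = 150×1 + 150×2 + 150×1 = 600; y[4] = 150×1 + 150×2 + 150×1 = 600; y[5] = 150×1 + 150×2 = 450; y[6] = 150×1 = 150 → [100, 350, 550, 600, 600, 450, 150]. Normalization factor = sum(kernel) = 4.

[100, 350, 550, 600, 600, 450, 150]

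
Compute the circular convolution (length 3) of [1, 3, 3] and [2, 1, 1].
Use y[k] = Σ_j u[j]·v[(k-j) mod 3]. y[0] = 1×2 + 3×1 + 3×1 = 8; y[1] = 1×1 + 3×2 + 3×1 = 10; y[2] = 1×1 + 3×1 + 3×2 = 10. Result: [8, 10, 10]

[8, 10, 10]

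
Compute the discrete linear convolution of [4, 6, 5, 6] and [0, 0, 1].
y[0] = 4×0 = 0; y[1] = 4×0 + 6×0 = 0; y[2] = 4×1 + 6×0 + 5×0 = 4; y[3] = 6×1 + 5×0 + 6×0 = 6; y[4] = 5×1 + 6×0 = 5; y[5] = 6×1 = 6

[0, 0, 4, 6, 5, 6]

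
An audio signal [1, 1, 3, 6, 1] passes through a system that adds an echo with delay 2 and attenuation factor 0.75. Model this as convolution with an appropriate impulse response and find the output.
Direct-path + delayed-attenuated-path model → impulse response h = [1, 0, 0.75] (1 at lag 0, 0.75 at lag 2). Output y[n] = x[n] + 0.75·x[n - 2] (with x[n] = 0 outside 0..4): y[0] = 1 + 0.75×0 = 1; y[1] = 1 + 0.75×0 = 1; y[2] = 3 + 0.75×1 = 3.75; y[3] = 6 + 0.75×1 = 6.75; y[4] = 1 + 0.75×3 = 3.25; y[5] = 0 + 0.75×6 = 4.5; y[6] = 0 + 0.75×1 = 0.75. So y = [1, 1, 3.75, 6.75, 3.25, 4.5, 0.75]

[1, 1, 3.75, 6.75, 3.25, 4.5, 0.75]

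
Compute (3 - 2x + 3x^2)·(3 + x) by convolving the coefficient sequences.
Ascending coefficients: a = [3, -2, 3], b = [3, 1]. c[0] = 3×3 = 9; c[1] = 3×1 + -2×3 = -3; c[2] = -2×1 + 3×3 = 7; c[3] = 3×1 = 3. Result coefficients: [9, -3, 7, 3] → 9 - 3x + 7x^2 + 3x^3

9 - 3x + 7x^2 + 3x^3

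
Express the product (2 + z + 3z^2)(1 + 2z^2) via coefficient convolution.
Ascending coefficients: a = [2, 1, 3], b = [1, 0, 2]. c[0] = 2×1 = 2; c[1] = 2×0 + 1×1 = 1; c[2] = 2×2 + 1×0 + 3×1 = 7; c[3] = 1×2 + 3×0 = 2; c[4] = 3×2 = 6. Result coefficients: [2, 1, 7, 2, 6] → 2 + z + 7z^2 + 2z^3 + 6z^4

2 + z + 7z^2 + 2z^3 + 6z^4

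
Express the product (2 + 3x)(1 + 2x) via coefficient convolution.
Ascending coefficients: a = [2, 3], b = [1, 2]. c[0] = 2×1 = 2; c[1] = 2×2 + 3×1 = 7; c[2] = 3×2 = 6. Result coefficients: [2, 7, 6] → 2 + 7x + 6x^2

2 + 7x + 6x^2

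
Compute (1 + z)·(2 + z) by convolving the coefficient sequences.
Ascending coefficients: a = [1, 1], b = [2, 1]. c[0] = 1×2 = 2; c[1] = 1×1 + 1×2 = 3; c[2] = 1×1 = 1. Result coefficients: [2, 3, 1] → 2 + 3z + z^2

2 + 3z + z^2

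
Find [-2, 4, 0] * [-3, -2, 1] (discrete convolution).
y[0] = -2×-3 = 6; y[1] = -2×-2 + 4×-3 = -8; y[2] = -2×1 + 4×-2 + 0×-3 = -10; y[3] = 4×1 + 0×-2 = 4; y[4] = 0×1 = 0

[6, -8, -10, 4, 0]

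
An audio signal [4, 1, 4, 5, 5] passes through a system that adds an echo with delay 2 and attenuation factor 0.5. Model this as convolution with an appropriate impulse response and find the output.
Direct-path + delayed-attenuated-path model → impulse response h = [1, 0, 0.5] (1 at lag 0, 0.5 at lag 2). Output y[n] = x[n] + 0.5·x[n - 2] (with x[n] = 0 outside 0..4): y[0] = 4 + 0.5×0 = 4; y[1] = 1 + 0.5×0 = 1; y[2] = 4 + 0.5×4 = 6.0; y[3] = 5 + 0.5×1 = 5.5; y[4] = 5 + 0.5×4 = 7.0; y[5] = 0 + 0.5×5 = 2.5; y[6] = 0 + 0.5×5 = 2.5. So y = [4, 1, 6.0, 5.5, 7.0, 2.5, 2.5]

[4, 1, 6.0, 5.5, 7.0, 2.5, 2.5]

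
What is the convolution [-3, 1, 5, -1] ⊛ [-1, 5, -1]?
y[0] = -3×-1 = 3; y[1] = -3×5 + 1×-1 = -16; y[2] = -3×-1 + 1×5 + 5×-1 = 3; y[3] = 1×-1 + 5×5 + -1×-1 = 25; y[4] = 5×-1 + -1×5 = -10; y[5] = -1×-1 = 1

[3, -16, 3, 25, -10, 1]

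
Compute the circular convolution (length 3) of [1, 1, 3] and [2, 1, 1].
Use y[k] = Σ_j x[j]·h[(k-j) mod 3]. y[0] = 1×2 + 1×1 + 3×1 = 6; y[1] = 1×1 + 1×2 + 3×1 = 6; y[2] = 1×1 + 1×1 + 3×2 = 8. Result: [6, 6, 8]

[6, 6, 8]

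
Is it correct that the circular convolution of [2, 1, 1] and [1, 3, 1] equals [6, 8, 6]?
Recompute circular convolution of [2, 1, 1] and [1, 3, 1]: y[0] = 2×1 + 1×1 + 1×3 = 6; y[1] = 2×3 + 1×1 + 1×1 = 8; y[2] = 2×1 + 1×3 + 1×1 = 6 → [6, 8, 6]. Given [6, 8, 6] matches, so answer: Yes

Yes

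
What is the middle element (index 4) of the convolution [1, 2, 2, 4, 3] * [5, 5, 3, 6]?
Use y[k] = Σ_i a[i]·b[k-i] at k=4. y[4] = 2×6 + 2×3 + 4×5 + 3×5 = 53

53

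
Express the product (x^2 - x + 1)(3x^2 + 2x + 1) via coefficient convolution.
Ascending coefficients: a = [1, -1, 1], b = [1, 2, 3]. c[0] = 1×1 = 1; c[1] = 1×2 + -1×1 = 1; c[2] = 1×3 + -1×2 + 1×1 = 2; c[3] = -1×3 + 1×2 = -1; c[4] = 1×3 = 3. Result coefficients: [1, 1, 2, -1, 3] → 3x^4 - x^3 + 2x^2 + x + 1

3x^4 - x^3 + 2x^2 + x + 1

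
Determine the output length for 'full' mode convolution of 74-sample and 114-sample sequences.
Linear/full convolution length: m + n - 1 = 74 + 114 - 1 = 187

187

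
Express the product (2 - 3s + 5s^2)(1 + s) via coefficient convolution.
Ascending coefficients: a = [2, -3, 5], b = [1, 1]. c[0] = 2×1 = 2; c[1] = 2×1 + -3×1 = -1; c[2] = -3×1 + 5×1 = 2; c[3] = 5×1 = 5. Result coefficients: [2, -1, 2, 5] → 2 - s + 2s^2 + 5s^3

2 - s + 2s^2 + 5s^3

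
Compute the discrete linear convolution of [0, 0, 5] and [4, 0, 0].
y[0] = 0×4 = 0; y[1] = 0×0 + 0×4 = 0; y[2] = 0×0 + 0×0 + 5×4 = 20; y[3] = 0×0 + 5×0 = 0; y[4] = 5×0 = 0

[0, 0, 20, 0, 0]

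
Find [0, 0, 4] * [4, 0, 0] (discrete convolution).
y[0] = 0×4 = 0; y[1] = 0×0 + 0×4 = 0; y[2] = 0×0 + 0×0 + 4×4 = 16; y[3] = 0×0 + 4×0 = 0; y[4] = 4×0 = 0

[0, 0, 16, 0, 0]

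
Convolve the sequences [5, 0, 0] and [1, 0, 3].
y[0] = 5×1 = 5; y[1] = 5×0 + 0×1 = 0; y[2] = 5×3 + 0×0 + 0×1 = 15; y[3] = 0×3 + 0×0 = 0; y[4] = 0×3 = 0

[5, 0, 15, 0, 0]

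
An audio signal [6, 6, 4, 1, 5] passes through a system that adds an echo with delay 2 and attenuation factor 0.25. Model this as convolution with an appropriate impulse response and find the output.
Direct-path + delayed-attenuated-path model → impulse response h = [1, 0, 0.25] (1 at lag 0, 0.25 at lag 2). Output y[n] = x[n] + 0.25·x[n - 2] (with x[n] = 0 outside 0..4): y[0] = 6 + 0.25×0 = 6; y[1] = 6 + 0.25×0 = 6; y[2] = 4 + 0.25×6 = 5.5; y[3] = 1 + 0.25×6 = 2.5; y[4] = 5 + 0.25×4 = 6.0; y[5] = 0 + 0.25×1 = 0.25; y[6] = 0 + 0.25×5 = 1.25. So y = [6, 6, 5.5, 2.5, 6.0, 0.25, 1.25]

[6, 6, 5.5, 2.5, 6.0, 0.25, 1.25]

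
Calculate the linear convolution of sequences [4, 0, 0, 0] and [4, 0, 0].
y[0] = 4×4 = 16; y[1] = 4×0 + 0×4 = 0; y[2] = 4×0 + 0×0 + 0×4 = 0; y[3] = 0×0 + 0×0 + 0×4 = 0; y[4] = 0×0 + 0×0 = 0; y[5] = 0×0 = 0

[16, 0, 0, 0, 0, 0]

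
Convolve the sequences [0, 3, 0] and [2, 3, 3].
y[0] = 0×2 = 0; y[1] = 0×3 + 3×2 = 6; y[2] = 0×3 + 3×3 + 0×2 = 9; y[3] = 3×3 + 0×3 = 9; y[4] = 0×3 = 0

[0, 6, 9, 9, 0]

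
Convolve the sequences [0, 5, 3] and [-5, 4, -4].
y[0] = 0×-5 = 0; y[1] = 0×4 + 5×-5 = -25; y[2] = 0×-4 + 5×4 + 3×-5 = 5; y[3] = 5×-4 + 3×4 = -8; y[4] = 3×-4 = -12

[0, -25, 5, -8, -12]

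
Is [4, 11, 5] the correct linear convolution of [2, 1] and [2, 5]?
Recompute linear convolution of [2, 1] and [2, 5]: y[0] = 2×2 = 4; y[1] = 2×5 + 1×2 = 12; y[2] = 1×5 = 5 → [4, 12, 5]. Compare to given [4, 11, 5]: they differ at index 1: given 11, correct 12, so answer: No

No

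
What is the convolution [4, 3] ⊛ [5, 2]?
y[0] = 4×5 = 20; y[1] = 4×2 + 3×5 = 23; y[2] = 3×2 = 6

[20, 23, 6]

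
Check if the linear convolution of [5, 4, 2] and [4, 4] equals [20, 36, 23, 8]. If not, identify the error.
Recompute linear convolution of [5, 4, 2] and [4, 4]: y[0] = 5×4 = 20; y[1] = 5×4 + 4×4 = 36; y[2] = 4×4 + 2×4 = 24; y[3] = 2×4 = 8 → [20, 36, 24, 8]. Compare to given [20, 36, 23, 8]: they differ at index 2: given 23, correct 24, so answer: No

No. Error at index 2: given 23, correct 24.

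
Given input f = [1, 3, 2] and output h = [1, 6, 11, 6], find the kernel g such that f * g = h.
Output length 4 = len(f) + len(g) - 1 ⇒ len(g) = 2. Solve g forward using g[k] = (h[k] - Σ_{i≥1} f[i]·g[k-i]) / f[0]: g[0] = h[0] / f[0] = 1 / 1 = 1; g[1] = (h[1] - 3×1) / f[0] = (6 - 3×1) / 1 = 3. So g = [1, 3]. Forward-check [1, 3, 2] * [1, 3]: h[0] = 1×1 = 1; h[1] = 1×3 + 3×1 = 6; h[2] = 3×3 + 2×1 = 11; h[3] = 2×3 = 6 → [1, 6, 11, 6] ✓

[1, 3]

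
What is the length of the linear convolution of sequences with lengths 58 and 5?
Linear/full convolution length: m + n - 1 = 58 + 5 - 1 = 62

62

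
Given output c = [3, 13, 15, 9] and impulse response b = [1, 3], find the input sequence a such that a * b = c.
Deconvolve c=[3, 13, 15, 9] by b=[1, 3]. Since b[0]=1, solve forward: a[0] = c[0] / 1 = 3; a[1] = (c[1] - 3×3) / 1 = 4; a[2] = (c[2] - 4×3) / 1 = 3. So a = [3, 4, 3]. Check by forward convolution: c[0] = 3×1 = 3; c[1] = 3×3 + 4×1 = 13; c[2] = 4×3 + 3×1 = 15; c[3] = 3×3 = 9

[3, 4, 3]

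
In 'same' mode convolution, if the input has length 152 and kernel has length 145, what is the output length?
'Same' mode returns an output with the same length as the input: 152

152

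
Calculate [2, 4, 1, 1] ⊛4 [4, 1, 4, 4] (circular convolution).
Use y[k] = Σ_j a[j]·b[(k-j) mod 4]. y[0] = 2×4 + 4×4 + 1×4 + 1×1 = 29; y[1] = 2×1 + 4×4 + 1×4 + 1×4 = 26; y[2] = 2×4 + 4×1 + 1×4 + 1×4 = 20; y[3] = 2×4 + 4×4 + 1×1 + 1×4 = 29. Result: [29, 26, 20, 29]

[29, 26, 20, 29]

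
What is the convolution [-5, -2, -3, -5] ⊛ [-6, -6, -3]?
y[0] = -5×-6 = 30; y[1] = -5×-6 + -2×-6 = 42; y[2] = -5×-3 + -2×-6 + -3×-6 = 45; y[3] = -2×-3 + -3×-6 + -5×-6 = 54; y[4] = -3×-3 + -5×-6 = 39; y[5] = -5×-3 = 15

[30, 42, 45, 54, 39, 15]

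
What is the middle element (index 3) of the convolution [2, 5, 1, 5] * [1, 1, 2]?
Use y[k] = Σ_i a[i]·b[k-i] at k=3. y[3] = 5×2 + 1×1 + 5×1 = 16

16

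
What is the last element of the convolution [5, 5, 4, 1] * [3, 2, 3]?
Use y[k] = Σ_i a[i]·b[k-i] at k=5. y[5] = 1×3 = 3

3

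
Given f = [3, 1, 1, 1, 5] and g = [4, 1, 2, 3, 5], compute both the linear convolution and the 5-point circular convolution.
Linear: y_lin[0] = 3×4 = 12; y_lin[1] = 3×1 + 1×4 = 7; y_lin[2] = 3×2 + 1×1 + 1×4 = 11; y_lin[3] = 3×3 + 1×2 + 1×1 + 1×4 = 16; y_lin[4] = 3×5 + 1×3 + 1×2 + 1×1 + 5×4 = 41; y_lin[5] = 1×5 + 1×3 + 1×2 + 5×1 = 15; y_lin[6] = 1×5 + 1×3 + 5×2 = 18; y_lin[7] = 1×5 + 5×3 = 20; y_lin[8] = 5×5 = 25 → [12, 7, 11, 16, 41, 15, 18, 20, 25]. Circular (length 5): y[0] = 3×4 + 1×5 + 1×3 + 1×2 + 5×1 = 27; y[1] = 3×1 + 1×4 + 1×5 + 1×3 + 5×2 = 25; y[2] = 3×2 + 1×1 + 1×4 + 1×5 + 5×3 = 31; y[3] = 3×3 + 1×2 + 1×1 + 1×4 + 5×5 = 41; y[4] = 3×5 + 1×3 + 1×2 + 1×1 + 5×4 = 41 → [27, 25, 31, 41, 41]

Linear: [12, 7, 11, 16, 41, 15, 18, 20, 25], Circular: [27, 25, 31, 41, 41]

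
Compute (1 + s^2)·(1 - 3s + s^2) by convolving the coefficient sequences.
Ascending coefficients: a = [1, 0, 1], b = [1, -3, 1]. c[0] = 1×1 = 1; c[1] = 1×-3 + 0×1 = -3; c[2] = 1×1 + 0×-3 + 1×1 = 2; c[3] = 0×1 + 1×-3 = -3; c[4] = 1×1 = 1. Result coefficients: [1, -3, 2, -3, 1] → 1 - 3s + 2s^2 - 3s^3 + s^4

1 - 3s + 2s^2 - 3s^3 + s^4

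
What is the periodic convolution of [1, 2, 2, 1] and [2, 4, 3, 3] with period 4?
Use y[k] = Σ_j s[j]·t[(k-j) mod 4]. y[0] = 1×2 + 2×3 + 2×3 + 1×4 = 18; y[1] = 1×4 + 2×2 + 2×3 + 1×3 = 17; y[2] = 1×3 + 2×4 + 2×2 + 1×3 = 18; y[3] = 1×3 + 2×3 + 2×4 + 1×2 = 19. Result: [18, 17, 18, 19]

[18, 17, 18, 19]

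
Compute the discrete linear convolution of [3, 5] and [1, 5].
y[0] = 3×1 = 3; y[1] = 3×5 + 5×1 = 20; y[2] = 5×5 = 25

[3, 20, 25]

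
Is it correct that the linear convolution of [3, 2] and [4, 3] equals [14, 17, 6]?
Recompute linear convolution of [3, 2] and [4, 3]: y[0] = 3×4 = 12; y[1] = 3×3 + 2×4 = 17; y[2] = 2×3 = 6 → [12, 17, 6]. Compare to given [14, 17, 6]: they differ at index 0: given 14, correct 12, so answer: No

No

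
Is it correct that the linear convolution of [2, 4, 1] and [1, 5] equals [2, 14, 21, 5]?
Recompute linear convolution of [2, 4, 1] and [1, 5]: y[0] = 2×1 = 2; y[1] = 2×5 + 4×1 = 14; y[2] = 4×5 + 1×1 = 21; y[3] = 1×5 = 5 → [2, 14, 21, 5]. Given [2, 14, 21, 5] matches, so answer: Yes

Yes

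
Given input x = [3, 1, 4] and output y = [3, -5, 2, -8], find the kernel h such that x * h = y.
Output length 4 = len(x) + len(h) - 1 ⇒ len(h) = 2. Solve h forward using h[k] = (y[k] - Σ_{i≥1} x[i]·h[k-i]) / x[0]: h[0] = y[0] / x[0] = 3 / 3 = 1; h[1] = (y[1] - 1×1) / x[0] = (-5 - 1×1) / 3 = -2. So h = [1, -2]. Forward-check [3, 1, 4] * [1, -2]: y[0] = 3×1 = 3; y[1] = 3×-2 + 1×1 = -5; y[2] = 1×-2 + 4×1 = 2; y[3] = 4×-2 = -8 → [3, -5, 2, -8] ✓

[1, -2]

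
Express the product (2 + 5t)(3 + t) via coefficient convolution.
Ascending coefficients: a = [2, 5], b = [3, 1]. c[0] = 2×3 = 6; c[1] = 2×1 + 5×3 = 17; c[2] = 5×1 = 5. Result coefficients: [6, 17, 5] → 6 + 17t + 5t^2

6 + 17t + 5t^2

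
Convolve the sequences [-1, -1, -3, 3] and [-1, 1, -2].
y[0] = -1×-1 = 1; y[1] = -1×1 + -1×-1 = 0; y[2] = -1×-2 + -1×1 + -3×-1 = 4; y[3] = -1×-2 + -3×1 + 3×-1 = -4; y[4] = -3×-2 + 3×1 = 9; y[5] = 3×-2 = -6

[1, 0, 4, -4, 9, -6]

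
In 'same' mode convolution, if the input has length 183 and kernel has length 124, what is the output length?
'Same' mode returns an output with the same length as the input: 183

183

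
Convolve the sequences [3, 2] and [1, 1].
y[0] = 3×1 = 3; y[1] = 3×1 + 2×1 = 5; y[2] = 2×1 = 2

[3, 5, 2]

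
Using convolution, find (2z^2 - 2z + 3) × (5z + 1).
Ascending coefficients: a = [3, -2, 2], b = [1, 5]. c[0] = 3×1 = 3; c[1] = 3×5 + -2×1 = 13; c[2] = -2×5 + 2×1 = -8; c[3] = 2×5 = 10. Result coefficients: [3, 13, -8, 10] → 10z^3 - 8z^2 + 13z + 3

10z^3 - 8z^2 + 13z + 3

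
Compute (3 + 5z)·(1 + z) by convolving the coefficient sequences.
Ascending coefficients: a = [3, 5], b = [1, 1]. c[0] = 3×1 = 3; c[1] = 3×1 + 5×1 = 8; c[2] = 5×1 = 5. Result coefficients: [3, 8, 5] → 3 + 8z + 5z^2

3 + 8z + 5z^2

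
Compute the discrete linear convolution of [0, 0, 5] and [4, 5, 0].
y[0] = 0×4 = 0; y[1] = 0×5 + 0×4 = 0; y[2] = 0×0 + 0×5 + 5×4 = 20; y[3] = 0×0 + 5×5 = 25; y[4] = 5×0 = 0

[0, 0, 20, 25, 0]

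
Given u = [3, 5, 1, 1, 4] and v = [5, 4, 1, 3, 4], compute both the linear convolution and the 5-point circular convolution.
Linear: y_lin[0] = 3×5 = 15; y_lin[1] = 3×4 + 5×5 = 37; y_lin[2] = 3×1 + 5×4 + 1×5 = 28; y_lin[3] = 3×3 + 5×1 + 1×4 + 1×5 = 23; y_lin[4] = 3×4 + 5×3 + 1×1 + 1×4 + 4×5 = 52; y_lin[5] = 5×4 + 1×3 + 1×1 + 4×4 = 40; y_lin[6] = 1×4 + 1×3 + 4×1 = 11; y_lin[7] = 1×4 + 4×3 = 16; y_lin[8] = 4×4 = 16 → [15, 37, 28, 23, 52, 40, 11, 16, 16]. Circular (length 5): y[0] = 3×5 + 5×4 + 1×3 + 1×1 + 4×4 = 55; y[1] = 3×4 + 5×5 + 1×4 + 1×3 + 4×1 = 48; y[2] = 3×1 + 5×4 + 1×5 + 1×4 + 4×3 = 44; y[3] = 3×3 + 5×1 + 1×4 + 1×5 + 4×4 = 39; y[4] = 3×4 + 5×3 + 1×1 + 1×4 + 4×5 = 52 → [55, 48, 44, 39, 52]

Linear: [15, 37, 28, 23, 52, 40, 11, 16, 16], Circular: [55, 48, 44, 39, 52]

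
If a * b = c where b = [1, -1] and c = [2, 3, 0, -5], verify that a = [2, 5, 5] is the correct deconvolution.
Forward-compute [2, 5, 5] * [1, -1]: c[0] = 2×1 = 2; c[1] = 2×-1 + 5×1 = 3; c[2] = 5×-1 + 5×1 = 0; c[3] = 5×-1 = -5 → [2, 3, 0, -5]. Matches given c = [2, 3, 0, -5], so verified.

Verified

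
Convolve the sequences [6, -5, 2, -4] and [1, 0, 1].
y[0] = 6×1 = 6; y[1] = 6×0 + -5×1 = -5; y[2] = 6×1 + -5×0 + 2×1 = 8; y[3] = -5×1 + 2×0 + -4×1 = -9; y[4] = 2×1 + -4×0 = 2; y[5] = -4×1 = -4

[6, -5, 8, -9, 2, -4]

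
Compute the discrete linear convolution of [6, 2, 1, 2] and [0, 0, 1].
y[0] = 6×0 = 0; y[1] = 6×0 + 2×0 = 0; y[2] = 6×1 + 2×0 + 1×0 = 6; y[3] = 2×1 + 1×0 + 2×0 = 2; y[4] = 1×1 + 2×0 = 1; y[5] = 2×1 = 2

[0, 0, 6, 2, 1, 2]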